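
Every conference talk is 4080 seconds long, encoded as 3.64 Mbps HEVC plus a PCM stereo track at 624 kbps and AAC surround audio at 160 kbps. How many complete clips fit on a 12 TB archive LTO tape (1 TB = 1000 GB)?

Audio total: 624 + 160 = 784 kbps = 0.784 Mbps.
Total bitrate: 4.424 Mbps.
Per item: 4.424 Mbps × 4080 s = 18,050 Mb = 2,256 MB.
Capacity: 12 TB = 96,000,000 Mb; 5318.58 items → 5318 complete.

5318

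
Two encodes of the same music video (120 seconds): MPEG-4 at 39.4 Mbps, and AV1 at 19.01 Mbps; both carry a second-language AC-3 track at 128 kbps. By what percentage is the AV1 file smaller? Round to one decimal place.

Audio: 128 kbps = 0.128 Mbps.
MPEG-4: 39.528 Mbps × 120 s = 4743.4 Mb = 0.552 GiB.
AV1: 19.138 Mbps × 120 s = 2296.6 Mb = 0.267 GiB.
Reduction: (1 − 0.267/0.552) × 100 = 51.58%.

51.6%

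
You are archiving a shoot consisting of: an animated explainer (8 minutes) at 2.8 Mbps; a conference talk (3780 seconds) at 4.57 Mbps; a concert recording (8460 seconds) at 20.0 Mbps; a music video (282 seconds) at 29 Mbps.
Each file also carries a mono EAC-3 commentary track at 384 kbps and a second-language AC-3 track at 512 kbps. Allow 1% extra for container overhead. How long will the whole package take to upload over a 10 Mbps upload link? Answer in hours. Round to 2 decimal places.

Audio total: 384 + 512 = 896 kbps = 0.896 Mbps.
animated explainer: 3.696 Mbps × 480 s × 1.01 = 1791.8 Mb
conference talk: 5.466 Mbps × 3780 s × 1.01 = 20868.1 Mb
concert recording: 20.896 Mbps × 8460 s × 1.01 = 178548.0 Mb
music video: 29.896 Mbps × 282 s × 1.01 = 8515.0 Mb
Total: 209722.9 Mb = 26215.4 MB.
At 10 Mbps: 209722.9 / 10 = 20972 s ≈ 5.83 hours.

5.83 hours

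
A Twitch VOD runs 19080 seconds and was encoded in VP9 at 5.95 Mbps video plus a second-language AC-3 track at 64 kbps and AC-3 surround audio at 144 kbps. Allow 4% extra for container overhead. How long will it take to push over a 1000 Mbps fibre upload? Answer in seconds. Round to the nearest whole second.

Audio total: 64 + 144 = 208 kbps = 0.208 Mbps.
Total bitrate: 6.158 Mbps.
File: 6.158 Mbps × 19080 s = 117494.6 Mb.
With 4% container overhead: ×1.04. → 122194.4 Mb.
At 1000 Mbps: 122194.4 / 1000 = 122.2 s ≈ 122 seconds.

122 seconds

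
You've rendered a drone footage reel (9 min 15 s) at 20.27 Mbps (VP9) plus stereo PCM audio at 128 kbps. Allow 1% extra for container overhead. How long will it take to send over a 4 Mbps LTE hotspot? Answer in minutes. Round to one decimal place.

47.6 minutes

9 min 15 s = 555 s
Audio: 128 kbps = 0.128 Mbps.
Total bitrate: 20.398 Mbps.
File: 20.398 Mbps × 555 s = 11320.9 Mb.
With 1% container overhead: ×1.01. → 11434.1 Mb.
At 4 Mbps: 11434.1 / 4 = 2858.5 s ≈ 47.6 minutes.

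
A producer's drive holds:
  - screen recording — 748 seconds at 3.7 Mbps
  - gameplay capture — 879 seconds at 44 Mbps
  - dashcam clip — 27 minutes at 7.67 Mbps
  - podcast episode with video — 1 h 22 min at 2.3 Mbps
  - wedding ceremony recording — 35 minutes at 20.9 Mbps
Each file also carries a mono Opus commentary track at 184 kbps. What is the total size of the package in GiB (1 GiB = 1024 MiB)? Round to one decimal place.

12.9 GiB

Audio: 184 kbps = 0.184 Mbps.
screen recording: 3.884 Mbps × 748 s = 2905.2 Mb
gameplay capture: 44.184 Mbps × 879 s = 38837.7 Mb
dashcam clip: 7.854 Mbps × 1620 s = 12723.5 Mb
podcast episode with video: 2.484 Mbps × 4920 s = 12221.3 Mb
wedding ceremony recording: 21.084 Mbps × 2100 s = 44276.4 Mb
Total: 110964.1 Mb = 13870.5 MB.
= 12.92 GiB.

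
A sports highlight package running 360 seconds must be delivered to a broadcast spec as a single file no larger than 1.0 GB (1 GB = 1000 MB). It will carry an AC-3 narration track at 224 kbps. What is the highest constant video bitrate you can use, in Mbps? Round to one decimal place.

Budget: 1.0 GB = 8000.0 Mb.
Total bitrate budget: 8000.0 Mb / 360 s = 22.222 Mbps.
Audio: 224 kbps = 0.224 Mbps.
Video: 22.222 − 0.224 = 21.998 Mbps.

22.0 Mbps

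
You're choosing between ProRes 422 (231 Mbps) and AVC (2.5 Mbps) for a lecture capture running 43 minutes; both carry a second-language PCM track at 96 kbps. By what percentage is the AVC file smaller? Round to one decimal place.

98.9%

43 min = 2580 s
Audio: 96 kbps = 0.096 Mbps.
ProRes 422: 231.096 Mbps × 2580 s = 596227.7 Mb = 74.528 GB.
AVC: 2.596 Mbps × 2580 s = 6697.7 Mb = 0.837 GB.
Reduction: (1 − 0.837/74.528) × 100 = 98.88%.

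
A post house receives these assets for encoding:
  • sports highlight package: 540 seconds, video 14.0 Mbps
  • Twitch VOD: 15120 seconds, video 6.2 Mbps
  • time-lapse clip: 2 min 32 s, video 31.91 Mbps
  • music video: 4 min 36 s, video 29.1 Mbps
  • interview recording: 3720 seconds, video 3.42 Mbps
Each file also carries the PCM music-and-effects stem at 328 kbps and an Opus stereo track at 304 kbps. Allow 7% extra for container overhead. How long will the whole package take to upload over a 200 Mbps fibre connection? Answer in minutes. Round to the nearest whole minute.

12 minutes

Audio total: 328 + 304 = 632 kbps = 0.632 Mbps.
sports highlight package: 14.632 Mbps × 540 s × 1.07 = 8454.4 Mb
Twitch VOD: 6.832 Mbps × 15120 s × 1.07 = 110530.8 Mb
time-lapse clip: 32.542 Mbps × 152 s × 1.07 = 5292.6 Mb
music video: 29.732 Mbps × 276 s × 1.07 = 8780.5 Mb
interview recording: 4.052 Mbps × 3720 s × 1.07 = 16128.6 Mb
Total: 149186.9 Mb = 18648.4 MB.
At 200 Mbps: 149186.9 / 200 = 746 s ≈ 12.4 minutes.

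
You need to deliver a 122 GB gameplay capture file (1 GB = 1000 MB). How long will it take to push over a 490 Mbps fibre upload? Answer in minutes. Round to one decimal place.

File: 122 GB = 976000.0 Mb.
At 490 Mbps: 976000.0 / 490 = 1991.8 s ≈ 33.2 minutes.

33.2 minutes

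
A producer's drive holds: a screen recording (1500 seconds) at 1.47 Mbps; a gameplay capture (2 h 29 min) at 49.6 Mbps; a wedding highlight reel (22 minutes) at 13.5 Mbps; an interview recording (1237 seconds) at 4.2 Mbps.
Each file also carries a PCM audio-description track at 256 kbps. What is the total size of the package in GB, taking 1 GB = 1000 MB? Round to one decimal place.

59.0 GB

Audio: 256 kbps = 0.256 Mbps.
screen recording: 1.726 Mbps × 1500 s = 2589.0 Mb
gameplay capture: 49.856 Mbps × 8940 s = 445712.6 Mb
wedding highlight reel: 13.756 Mbps × 1320 s = 18157.9 Mb
interview recording: 4.456 Mbps × 1237 s = 5512.1 Mb
Total: 471971.6 Mb = 58996.5 MB.
= 59.00 GB.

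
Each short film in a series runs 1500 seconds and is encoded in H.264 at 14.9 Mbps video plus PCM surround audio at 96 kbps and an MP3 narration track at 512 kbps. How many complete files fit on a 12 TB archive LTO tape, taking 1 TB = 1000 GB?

4126

Audio total: 96 + 512 = 608 kbps = 0.608 Mbps.
Total bitrate: 15.508 Mbps.
Per item: 15.508 Mbps × 1500 s = 23,262 Mb = 2,908 MB.
Capacity: 12 TB = 96,000,000 Mb; 4126.90 items → 4126 complete.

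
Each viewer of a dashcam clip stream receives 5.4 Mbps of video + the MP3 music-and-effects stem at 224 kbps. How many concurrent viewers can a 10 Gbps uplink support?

1778

Audio: 224 kbps = 0.224 Mbps.
Per-viewer media rate: 5.624 Mbps.
10 Gbps = 10,000 Mbps; 10,000 / 5.624 = 1778.09 → 1778 viewers.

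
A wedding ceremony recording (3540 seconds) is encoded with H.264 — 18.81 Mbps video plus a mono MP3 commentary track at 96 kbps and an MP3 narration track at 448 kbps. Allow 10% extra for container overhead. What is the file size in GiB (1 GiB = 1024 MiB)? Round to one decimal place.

8.8 GiB

Audio total: 96 + 448 = 544 kbps = 0.544 Mbps.
Total bitrate: 18.81 + 0.544 = 19.354 Mbps.
Stream data: 19.354 Mbps × 3540 s = 68513.2 Mb.
With 10% container overhead: ×1.10.
75,364 Mb = 9,420,559,500 bytes ÷ 1,073,741,824 = 8.774 GiB.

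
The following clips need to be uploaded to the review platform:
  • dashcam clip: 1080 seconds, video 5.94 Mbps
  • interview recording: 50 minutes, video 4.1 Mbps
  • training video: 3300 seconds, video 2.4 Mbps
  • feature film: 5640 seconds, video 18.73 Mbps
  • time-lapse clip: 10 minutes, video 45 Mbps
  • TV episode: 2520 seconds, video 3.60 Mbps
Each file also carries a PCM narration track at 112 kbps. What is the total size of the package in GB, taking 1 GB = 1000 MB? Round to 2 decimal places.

21.27 GB

Audio: 112 kbps = 0.112 Mbps.
dashcam clip: 6.052 Mbps × 1080 s = 6536.2 Mb
interview recording: 4.212 Mbps × 3000 s = 12636.0 Mb
training video: 2.512 Mbps × 3300 s = 8289.6 Mb
feature film: 18.842 Mbps × 5640 s = 106268.9 Mb
time-lapse clip: 45.112 Mbps × 600 s = 27067.2 Mb
TV episode: 3.712 Mbps × 2520 s = 9354.2 Mb
Total: 170152.1 Mb = 21269.0 MB.
= 21.27 GB.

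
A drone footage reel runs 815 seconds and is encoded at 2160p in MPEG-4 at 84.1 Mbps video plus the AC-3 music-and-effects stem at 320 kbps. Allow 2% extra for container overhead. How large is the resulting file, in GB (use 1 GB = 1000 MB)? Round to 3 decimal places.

8.772 GB

Audio: 320 kbps = 0.320 Mbps.
Total bitrate: 84.1 + 0.320 = 84.420 Mbps.
Stream data: 84.420 Mbps × 815 s = 68802.3 Mb.
With 2% container overhead: ×1.02.
70,178 Mb ÷ 8 = 8,772 MB → 8.772 GB.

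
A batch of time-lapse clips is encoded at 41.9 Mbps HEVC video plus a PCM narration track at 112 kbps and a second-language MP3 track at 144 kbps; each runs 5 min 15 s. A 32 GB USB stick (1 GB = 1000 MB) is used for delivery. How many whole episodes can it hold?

5 min 15 s = 315 s
Audio total: 112 + 144 = 256 kbps = 0.256 Mbps.
Total bitrate: 42.156 Mbps.
Per item: 42.156 Mbps × 315 s = 13,279 Mb = 1,660 MB.
Capacity: 32 GB = 256,000 Mb; 19.28 items → 19 complete.

19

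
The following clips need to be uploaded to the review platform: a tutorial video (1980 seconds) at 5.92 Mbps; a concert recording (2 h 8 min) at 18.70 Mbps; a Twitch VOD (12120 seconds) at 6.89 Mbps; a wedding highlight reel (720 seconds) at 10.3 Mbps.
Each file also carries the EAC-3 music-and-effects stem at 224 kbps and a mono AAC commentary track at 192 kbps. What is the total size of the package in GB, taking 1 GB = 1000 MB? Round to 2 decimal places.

Audio total: 224 + 192 = 416 kbps = 0.416 Mbps.
tutorial video: 6.336 Mbps × 1980 s = 12545.3 Mb
concert recording: 19.116 Mbps × 7680 s = 146810.9 Mb
Twitch VOD: 7.306 Mbps × 12120 s = 88548.7 Mb
wedding highlight reel: 10.716 Mbps × 720 s = 7715.5 Mb
Total: 255620.4 Mb = 31952.5 MB.
= 31.95 GB.

31.95 GB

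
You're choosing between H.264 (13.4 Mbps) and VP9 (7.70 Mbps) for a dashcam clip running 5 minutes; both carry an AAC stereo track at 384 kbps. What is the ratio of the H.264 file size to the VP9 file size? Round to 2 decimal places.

1.71

5 min = 300 s
Audio: 384 kbps = 0.384 Mbps.
H.264: 13.784 Mbps × 300 s = 4135.2 Mb = 516.900 MB.
VP9: 8.084 Mbps × 300 s = 2425.2 Mb = 303.150 MB.
Ratio: 516.900 / 303.150 = 1.705.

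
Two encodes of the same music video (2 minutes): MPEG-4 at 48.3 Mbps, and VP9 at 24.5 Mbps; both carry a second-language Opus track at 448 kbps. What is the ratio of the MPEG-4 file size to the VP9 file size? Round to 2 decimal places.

1.95

2 min = 120 s
Audio: 448 kbps = 0.448 Mbps.
MPEG-4: 48.748 Mbps × 120 s = 5849.8 Mb = 0.681 GiB.
VP9: 24.948 Mbps × 120 s = 2993.8 Mb = 0.349 GiB.
Ratio: 0.681 / 0.349 = 1.954.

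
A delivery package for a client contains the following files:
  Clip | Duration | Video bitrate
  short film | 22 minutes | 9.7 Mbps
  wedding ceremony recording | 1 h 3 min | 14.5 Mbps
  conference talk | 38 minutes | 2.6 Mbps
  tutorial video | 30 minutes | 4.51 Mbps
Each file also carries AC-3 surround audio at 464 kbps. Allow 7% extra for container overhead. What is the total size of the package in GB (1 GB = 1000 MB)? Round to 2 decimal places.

11.49 GB

Audio: 464 kbps = 0.464 Mbps.
short film: 10.164 Mbps × 1320 s × 1.07 = 14355.6 Mb
wedding ceremony recording: 14.964 Mbps × 3780 s × 1.07 = 60523.4 Mb
conference talk: 3.064 Mbps × 2280 s × 1.07 = 7474.9 Mb
tutorial video: 4.974 Mbps × 1800 s × 1.07 = 9579.9 Mb
Total: 91933.9 Mb = 11491.7 MB.
= 11.49 GB.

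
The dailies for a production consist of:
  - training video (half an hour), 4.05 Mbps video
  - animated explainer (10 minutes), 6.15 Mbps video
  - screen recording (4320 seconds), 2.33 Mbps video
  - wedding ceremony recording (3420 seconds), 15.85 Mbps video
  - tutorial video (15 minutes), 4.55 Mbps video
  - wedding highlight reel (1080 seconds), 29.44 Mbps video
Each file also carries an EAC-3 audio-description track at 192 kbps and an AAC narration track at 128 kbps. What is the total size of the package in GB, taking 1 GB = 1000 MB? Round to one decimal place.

Audio total: 192 + 128 = 320 kbps = 0.320 Mbps.
training video: 4.370 Mbps × 1800 s = 7866.0 Mb
animated explainer: 6.470 Mbps × 600 s = 3882.0 Mb
screen recording: 2.650 Mbps × 4320 s = 11448.0 Mb
wedding ceremony recording: 16.170 Mbps × 3420 s = 55301.4 Mb
tutorial video: 4.870 Mbps × 900 s = 4383.0 Mb
wedding highlight reel: 29.760 Mbps × 1080 s = 32140.8 Mb
Total: 115021.2 Mb = 14377.6 MB.
= 14.38 GB.

14.4 GB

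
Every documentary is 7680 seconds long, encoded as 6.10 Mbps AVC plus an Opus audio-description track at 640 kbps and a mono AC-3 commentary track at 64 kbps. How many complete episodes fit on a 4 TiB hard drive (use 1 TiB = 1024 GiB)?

Audio total: 640 + 64 = 704 kbps = 0.704 Mbps.
Total bitrate: 6.804 Mbps.
Per item: 6.804 Mbps × 7680 s = 52,255 Mb = 6,532 MB.
Capacity: 4 TiB = 35,184,372 Mb; 673.32 items → 673 complete.

673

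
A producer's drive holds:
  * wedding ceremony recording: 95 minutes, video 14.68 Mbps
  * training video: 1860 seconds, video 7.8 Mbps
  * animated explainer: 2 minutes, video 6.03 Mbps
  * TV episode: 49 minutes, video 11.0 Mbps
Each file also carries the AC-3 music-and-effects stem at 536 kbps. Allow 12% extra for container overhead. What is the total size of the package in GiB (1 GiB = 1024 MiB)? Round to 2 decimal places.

Audio: 536 kbps = 0.536 Mbps.
wedding ceremony recording: 15.216 Mbps × 5700 s × 1.12 = 97138.9 Mb
training video: 8.336 Mbps × 1860 s × 1.12 = 17365.6 Mb
animated explainer: 6.566 Mbps × 120 s × 1.12 = 882.5 Mb
TV episode: 11.536 Mbps × 2940 s × 1.12 = 37985.7 Mb
Total: 153372.7 Mb = 19171.6 MB.
= 17.85 GiB.

17.85 GiB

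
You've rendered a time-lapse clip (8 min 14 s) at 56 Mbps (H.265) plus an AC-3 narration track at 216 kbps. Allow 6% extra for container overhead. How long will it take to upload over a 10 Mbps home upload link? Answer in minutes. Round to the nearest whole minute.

8 min 14 s = 494 s
Audio: 216 kbps = 0.216 Mbps.
Total bitrate: 56.216 Mbps.
File: 56.216 Mbps × 494 s = 27770.7 Mb.
With 6% container overhead: ×1.06. → 29436.9 Mb.
At 10 Mbps: 29436.9 / 10 = 2943.7 s ≈ 49.1 minutes.

49 minutes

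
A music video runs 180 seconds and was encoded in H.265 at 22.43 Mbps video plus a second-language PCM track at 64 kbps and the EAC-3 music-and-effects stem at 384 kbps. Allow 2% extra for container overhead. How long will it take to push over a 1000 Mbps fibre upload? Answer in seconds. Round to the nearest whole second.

4 seconds

Audio total: 64 + 384 = 448 kbps = 0.448 Mbps.
Total bitrate: 22.878 Mbps.
File: 22.878 Mbps × 180 s = 4118.0 Mb.
With 2% container overhead: ×1.02. → 4200.4 Mb.
At 1000 Mbps: 4200.4 / 1000 = 4.2 s ≈ 4.2 seconds.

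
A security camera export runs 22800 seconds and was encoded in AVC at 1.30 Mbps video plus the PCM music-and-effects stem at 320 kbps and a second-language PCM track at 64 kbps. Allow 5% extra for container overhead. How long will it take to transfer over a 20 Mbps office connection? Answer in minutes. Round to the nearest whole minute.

Audio total: 320 + 64 = 384 kbps = 0.384 Mbps.
Total bitrate: 1.684 Mbps.
File: 1.684 Mbps × 22800 s = 38395.2 Mb.
With 5% container overhead: ×1.05. → 40315.0 Mb.
At 20 Mbps: 40315.0 / 20 = 2015.7 s ≈ 33.6 minutes.

34 minutes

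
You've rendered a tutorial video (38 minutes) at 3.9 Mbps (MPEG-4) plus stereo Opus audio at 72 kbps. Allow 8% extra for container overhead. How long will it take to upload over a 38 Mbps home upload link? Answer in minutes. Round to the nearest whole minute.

38 min = 2280 s
Audio: 72 kbps = 0.072 Mbps.
Total bitrate: 3.972 Mbps.
File: 3.972 Mbps × 2280 s = 9056.2 Mb.
With 8% container overhead: ×1.08. → 9780.7 Mb.
At 38 Mbps: 9780.7 / 38 = 257.4 s ≈ 4.29 minutes.

4 minutes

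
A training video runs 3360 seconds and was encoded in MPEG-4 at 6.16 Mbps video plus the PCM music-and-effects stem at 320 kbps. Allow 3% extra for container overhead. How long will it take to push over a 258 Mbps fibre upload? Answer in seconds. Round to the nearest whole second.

Audio: 320 kbps = 0.320 Mbps.
Total bitrate: 6.480 Mbps.
File: 6.480 Mbps × 3360 s = 21772.8 Mb.
With 3% container overhead: ×1.03. → 22426.0 Mb.
At 258 Mbps: 22426.0 / 258 = 86.9 s ≈ 86.9 seconds.

87 seconds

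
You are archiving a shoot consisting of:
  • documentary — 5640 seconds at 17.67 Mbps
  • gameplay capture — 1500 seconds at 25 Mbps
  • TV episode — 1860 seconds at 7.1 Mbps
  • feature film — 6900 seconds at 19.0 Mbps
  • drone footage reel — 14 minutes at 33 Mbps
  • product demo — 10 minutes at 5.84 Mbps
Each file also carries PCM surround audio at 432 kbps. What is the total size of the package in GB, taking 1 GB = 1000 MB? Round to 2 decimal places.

Audio: 432 kbps = 0.432 Mbps.
documentary: 18.102 Mbps × 5640 s = 102095.3 Mb
gameplay capture: 25.432 Mbps × 1500 s = 38148.0 Mb
TV episode: 7.532 Mbps × 1860 s = 14009.5 Mb
feature film: 19.432 Mbps × 6900 s = 134080.8 Mb
drone footage reel: 33.432 Mbps × 840 s = 28082.9 Mb
product demo: 6.272 Mbps × 600 s = 3763.2 Mb
Total: 320179.7 Mb = 40022.5 MB.
= 40.02 GB.

40.02 GB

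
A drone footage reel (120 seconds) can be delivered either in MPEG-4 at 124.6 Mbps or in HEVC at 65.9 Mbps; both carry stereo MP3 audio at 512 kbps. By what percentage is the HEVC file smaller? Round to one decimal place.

46.9%

Audio: 512 kbps = 0.512 Mbps.
MPEG-4: 125.112 Mbps × 120 s = 15013.4 Mb = 1.877 GB.
HEVC: 66.412 Mbps × 120 s = 7969.4 Mb = 0.996 GB.
Reduction: (1 − 0.996/1.877) × 100 = 46.92%.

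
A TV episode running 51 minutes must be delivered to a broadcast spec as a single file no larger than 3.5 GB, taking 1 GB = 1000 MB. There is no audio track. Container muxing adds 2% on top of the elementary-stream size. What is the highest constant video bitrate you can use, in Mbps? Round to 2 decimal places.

8.97 Mbps

Budget: 3.5 GB = 28000.0 Mb.
Stream payload after overhead: 28000.0 / 1.02 = 27451.0 Mb.
51 min = 3060 s
Total bitrate budget: 27451.0 Mb / 3060 s = 8.971 Mbps.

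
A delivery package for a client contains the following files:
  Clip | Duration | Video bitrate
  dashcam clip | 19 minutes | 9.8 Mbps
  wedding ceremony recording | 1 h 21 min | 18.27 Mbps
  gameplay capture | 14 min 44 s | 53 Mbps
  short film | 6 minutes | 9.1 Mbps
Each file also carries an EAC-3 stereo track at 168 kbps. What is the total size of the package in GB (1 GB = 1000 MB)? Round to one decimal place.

18.9 GB

Audio: 168 kbps = 0.168 Mbps.
dashcam clip: 9.968 Mbps × 1140 s = 11363.5 Mb
wedding ceremony recording: 18.438 Mbps × 4860 s = 89608.7 Mb
gameplay capture: 53.168 Mbps × 884 s = 47000.5 Mb
short film: 9.268 Mbps × 360 s = 3336.5 Mb
Total: 151309.2 Mb = 18913.6 MB.
= 18.91 GB.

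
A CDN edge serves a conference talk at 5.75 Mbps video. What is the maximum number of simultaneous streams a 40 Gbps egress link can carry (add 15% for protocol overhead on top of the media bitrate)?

On the wire with 15% overhead: 6.612 Mbps.
40 Gbps = 40,000 Mbps; 40,000 / 6.612 = 6049.15 → 6049 viewers.

6049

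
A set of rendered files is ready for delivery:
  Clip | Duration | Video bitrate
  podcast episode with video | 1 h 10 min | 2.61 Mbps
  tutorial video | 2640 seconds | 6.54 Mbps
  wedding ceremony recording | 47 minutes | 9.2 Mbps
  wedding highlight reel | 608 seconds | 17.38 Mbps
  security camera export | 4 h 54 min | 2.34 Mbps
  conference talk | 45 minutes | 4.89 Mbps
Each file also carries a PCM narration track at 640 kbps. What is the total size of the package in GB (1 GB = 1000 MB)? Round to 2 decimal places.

17.35 GB

Audio: 640 kbps = 0.640 Mbps.
podcast episode with video: 3.250 Mbps × 4200 s = 13650.0 Mb
tutorial video: 7.180 Mbps × 2640 s = 18955.2 Mb
wedding ceremony recording: 9.840 Mbps × 2820 s = 27748.8 Mb
wedding highlight reel: 18.020 Mbps × 608 s = 10956.2 Mb
security camera export: 2.980 Mbps × 17640 s = 52567.2 Mb
conference talk: 5.530 Mbps × 2700 s = 14931.0 Mb
Total: 138808.4 Mb = 17351.0 MB.
= 17.35 GB.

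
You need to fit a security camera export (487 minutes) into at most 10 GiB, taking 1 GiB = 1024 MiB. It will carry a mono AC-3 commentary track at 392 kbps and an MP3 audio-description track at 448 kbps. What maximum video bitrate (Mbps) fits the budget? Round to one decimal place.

Budget: 10 GiB = 85899.3 Mb.
487 min = 29220 s
Total bitrate budget: 85899.3 Mb / 29220 s = 2.940 Mbps.
Audio total: 392 + 448 = 840 kbps = 0.840 Mbps.
Video: 2.940 − 0.840 = 2.100 Mbps.

2.1 Mbps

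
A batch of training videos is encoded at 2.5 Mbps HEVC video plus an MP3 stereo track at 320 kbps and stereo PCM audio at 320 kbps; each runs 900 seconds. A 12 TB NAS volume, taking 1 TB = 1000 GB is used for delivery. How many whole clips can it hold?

33970

Audio total: 320 + 320 = 640 kbps = 0.640 Mbps.
Total bitrate: 3.140 Mbps.
Per item: 3.140 Mbps × 900 s = 2,826 Mb = 353.2 MB.
Capacity: 12 TB = 96,000,000 Mb; 33970.28 items → 33970 complete.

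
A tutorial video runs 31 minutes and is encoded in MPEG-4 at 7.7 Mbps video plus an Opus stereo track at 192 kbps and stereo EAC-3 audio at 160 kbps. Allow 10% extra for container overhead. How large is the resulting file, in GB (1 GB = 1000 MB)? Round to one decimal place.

2.1 GB

31 min = 1860 s
Audio total: 192 + 160 = 352 kbps = 0.352 Mbps.
Total bitrate: 7.7 + 0.352 = 8.052 Mbps.
Stream data: 8.052 Mbps × 1860 s = 14976.7 Mb.
With 10% container overhead: ×1.10.
16,474 Mb ÷ 8 = 2,059 MB → 2.059 GB.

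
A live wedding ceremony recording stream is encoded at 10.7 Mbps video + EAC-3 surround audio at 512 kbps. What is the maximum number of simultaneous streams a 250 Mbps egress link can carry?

Audio: 512 kbps = 0.512 Mbps.
Per-viewer media rate: 11.212 Mbps.
250 Mbps = 250.0 Mbps; 250.0 / 11.212 = 22.30 → 22 viewers.

22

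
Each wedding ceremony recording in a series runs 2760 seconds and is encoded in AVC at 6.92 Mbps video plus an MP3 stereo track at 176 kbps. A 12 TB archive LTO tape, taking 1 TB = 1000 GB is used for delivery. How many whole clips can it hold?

Audio: 176 kbps = 0.176 Mbps.
Total bitrate: 7.096 Mbps.
Per item: 7.096 Mbps × 2760 s = 19,585 Mb = 2,448 MB.
Capacity: 12 TB = 96,000,000 Mb; 4901.72 items → 4901 complete.

4901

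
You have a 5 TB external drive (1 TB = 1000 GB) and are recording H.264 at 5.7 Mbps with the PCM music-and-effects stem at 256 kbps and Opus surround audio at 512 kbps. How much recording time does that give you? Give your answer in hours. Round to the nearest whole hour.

Audio total: 256 + 512 = 768 kbps = 0.768 Mbps.
Total bitrate: 5.7 + 0.768 = 6.468 Mbps.
Capacity: 5 TB = 40,000,000 Mb.
Recording time: 40,000,000 / 6.468 = 6,184,292 s ≈ 1,718 hours.

1718 hours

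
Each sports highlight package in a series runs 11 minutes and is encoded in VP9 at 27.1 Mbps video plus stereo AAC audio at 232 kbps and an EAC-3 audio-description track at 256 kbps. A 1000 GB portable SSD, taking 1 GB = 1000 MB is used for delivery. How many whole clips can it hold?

11 min = 660 s
Audio total: 232 + 256 = 488 kbps = 0.488 Mbps.
Total bitrate: 27.588 Mbps.
Per item: 27.588 Mbps × 660 s = 18,208 Mb = 2,276 MB.
Capacity: 1000 GB = 8,000,000 Mb; 439.37 items → 439 complete.

439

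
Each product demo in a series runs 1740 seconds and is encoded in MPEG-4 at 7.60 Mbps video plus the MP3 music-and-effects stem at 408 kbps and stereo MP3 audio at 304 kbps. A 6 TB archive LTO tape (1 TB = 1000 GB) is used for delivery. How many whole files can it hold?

3318

Audio total: 408 + 304 = 712 kbps = 0.712 Mbps.
Total bitrate: 8.312 Mbps.
Per item: 8.312 Mbps × 1740 s = 14,463 Mb = 1,808 MB.
Capacity: 6 TB = 48,000,000 Mb; 3318.84 items → 3318 complete.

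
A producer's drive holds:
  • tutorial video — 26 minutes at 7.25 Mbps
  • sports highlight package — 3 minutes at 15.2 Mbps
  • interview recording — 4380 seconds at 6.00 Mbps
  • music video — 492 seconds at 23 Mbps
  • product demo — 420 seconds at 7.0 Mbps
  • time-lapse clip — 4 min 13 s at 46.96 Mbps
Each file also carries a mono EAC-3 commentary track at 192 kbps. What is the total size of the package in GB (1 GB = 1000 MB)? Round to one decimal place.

8.5 GB

Audio: 192 kbps = 0.192 Mbps.
tutorial video: 7.442 Mbps × 1560 s = 11609.5 Mb
sports highlight package: 15.392 Mbps × 180 s = 2770.6 Mb
interview recording: 6.192 Mbps × 4380 s = 27121.0 Mb
music video: 23.192 Mbps × 492 s = 11410.5 Mb
product demo: 7.192 Mbps × 420 s = 3020.6 Mb
time-lapse clip: 47.152 Mbps × 253 s = 11929.5 Mb
Total: 67861.6 Mb = 8482.7 MB.
= 8.483 GB.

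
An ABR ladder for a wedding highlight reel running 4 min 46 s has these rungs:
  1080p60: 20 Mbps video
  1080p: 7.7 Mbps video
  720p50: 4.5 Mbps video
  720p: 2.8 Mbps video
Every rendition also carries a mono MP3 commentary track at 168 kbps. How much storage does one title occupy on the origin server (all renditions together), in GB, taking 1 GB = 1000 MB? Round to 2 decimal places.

4 min 46 s = 286 s
Audio: 168 kbps = 0.168 Mbps.
Sum of rendition bitrates: (20+0.168) + (7.7+0.168) + (4.5+0.168) + (2.8+0.168) = 35.672 Mbps.
× 286 s = 10,202 Mb = 1,275 MB = 1.275 GB.

1.28 GB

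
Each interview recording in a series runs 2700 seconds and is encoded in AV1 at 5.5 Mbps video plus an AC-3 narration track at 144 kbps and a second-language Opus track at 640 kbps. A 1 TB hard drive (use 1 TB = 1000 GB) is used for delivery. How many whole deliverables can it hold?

Audio total: 144 + 640 = 784 kbps = 0.784 Mbps.
Total bitrate: 6.284 Mbps.
Per item: 6.284 Mbps × 2700 s = 16,967 Mb = 2,121 MB.
Capacity: 1 TB = 8,000,000 Mb; 471.51 items → 471 complete.

471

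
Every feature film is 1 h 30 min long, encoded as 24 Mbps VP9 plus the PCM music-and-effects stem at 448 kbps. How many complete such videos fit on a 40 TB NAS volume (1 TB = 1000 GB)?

2423

1 h 30 min = 90 min = 5400 s
Audio: 448 kbps = 0.448 Mbps.
Total bitrate: 24.448 Mbps.
Per item: 24.448 Mbps × 5400 s = 132,019 Mb = 16,502 MB.
Capacity: 40 TB = 320,000,000 Mb; 2423.89 items → 2423 complete.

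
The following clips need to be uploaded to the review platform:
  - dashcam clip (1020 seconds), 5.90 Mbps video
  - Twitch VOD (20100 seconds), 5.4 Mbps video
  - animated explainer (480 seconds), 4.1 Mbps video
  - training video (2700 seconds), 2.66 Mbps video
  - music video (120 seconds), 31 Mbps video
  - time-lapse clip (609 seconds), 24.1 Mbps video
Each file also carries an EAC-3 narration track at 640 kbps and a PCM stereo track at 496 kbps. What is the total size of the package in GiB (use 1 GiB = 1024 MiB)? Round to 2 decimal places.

Audio total: 640 + 496 = 1136 kbps = 1.136 Mbps.
dashcam clip: 7.036 Mbps × 1020 s = 7176.7 Mb
Twitch VOD: 6.536 Mbps × 20100 s = 131373.6 Mb
animated explainer: 5.236 Mbps × 480 s = 2513.3 Mb
training video: 3.796 Mbps × 2700 s = 10249.2 Mb
music video: 32.136 Mbps × 120 s = 3856.3 Mb
time-lapse clip: 25.236 Mbps × 609 s = 15368.7 Mb
Total: 170537.8 Mb = 21317.2 MB.
= 19.85 GiB.

19.85 GiB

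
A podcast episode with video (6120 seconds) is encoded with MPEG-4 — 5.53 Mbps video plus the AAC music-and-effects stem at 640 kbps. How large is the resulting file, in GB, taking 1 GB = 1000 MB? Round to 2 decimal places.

Audio: 640 kbps = 0.640 Mbps.
Total bitrate: 5.53 + 0.640 = 6.170 Mbps.
Stream data: 6.170 Mbps × 6120 s = 37760.4 Mb.
37,760 Mb ÷ 8 = 4,720 MB → 4.720 GB.

4.72 GB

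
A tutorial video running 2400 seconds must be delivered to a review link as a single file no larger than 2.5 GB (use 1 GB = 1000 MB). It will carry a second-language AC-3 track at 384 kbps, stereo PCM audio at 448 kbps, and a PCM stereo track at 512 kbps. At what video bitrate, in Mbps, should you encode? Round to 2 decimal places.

6.99 Mbps

Budget: 2.5 GB = 20000.0 Mb.
Total bitrate budget: 20000.0 Mb / 2400 s = 8.333 Mbps.
Audio total: 384 + 448 + 512 = 1344 kbps = 1.344 Mbps.
Video: 8.333 − 1.344 = 6.989 Mbps.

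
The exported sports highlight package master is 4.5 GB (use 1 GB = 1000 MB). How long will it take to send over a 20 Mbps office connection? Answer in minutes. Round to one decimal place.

30.0 minutes

File: 4.5 GB = 36000.0 Mb.
At 20 Mbps: 36000.0 / 20 = 1800.0 s ≈ 30 minutes.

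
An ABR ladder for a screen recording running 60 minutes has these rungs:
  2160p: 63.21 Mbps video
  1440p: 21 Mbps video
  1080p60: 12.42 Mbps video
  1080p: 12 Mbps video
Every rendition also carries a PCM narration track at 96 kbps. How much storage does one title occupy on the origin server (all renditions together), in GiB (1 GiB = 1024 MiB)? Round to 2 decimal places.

45.69 GiB

60 min = 3600 s
Audio: 96 kbps = 0.096 Mbps.
Sum of rendition bitrates: (63.21+0.096) + (21+0.096) + (12.42+0.096) + (12+0.096) = 109.014 Mbps.
× 3600 s = 392,450 Mb = 49,056 MB = 45.69 GiB.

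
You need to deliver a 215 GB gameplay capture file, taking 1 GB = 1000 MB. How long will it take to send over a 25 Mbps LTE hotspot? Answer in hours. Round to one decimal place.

File: 215 GB = 1720000.0 Mb.
At 25 Mbps: 1720000.0 / 25 = 68800.0 s ≈ 19.1 hours.

19.1 hours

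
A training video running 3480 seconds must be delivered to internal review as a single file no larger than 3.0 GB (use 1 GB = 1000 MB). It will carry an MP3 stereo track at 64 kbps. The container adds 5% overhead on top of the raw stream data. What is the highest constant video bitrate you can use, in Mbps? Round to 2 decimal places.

Budget: 3.0 GB = 24000.0 Mb.
Stream payload after overhead: 24000.0 / 1.05 = 22857.1 Mb.
Total bitrate budget: 22857.1 Mb / 3480 s = 6.568 Mbps.
Audio: 64 kbps = 0.064 Mbps.
Video: 6.568 − 0.064 = 6.504 Mbps.

6.50 Mbps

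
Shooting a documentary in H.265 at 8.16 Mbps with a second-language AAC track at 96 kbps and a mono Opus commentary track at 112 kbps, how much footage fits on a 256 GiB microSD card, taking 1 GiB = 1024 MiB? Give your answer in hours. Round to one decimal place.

Audio total: 96 + 112 = 208 kbps = 0.208 Mbps.
Total bitrate: 8.16 + 0.208 = 8.368 Mbps.
Capacity: 256 GiB = 2,199,023 Mb.
Recording time: 2,199,023 / 8.368 = 262,790 s ≈ 73.0 hours.

73.0 hours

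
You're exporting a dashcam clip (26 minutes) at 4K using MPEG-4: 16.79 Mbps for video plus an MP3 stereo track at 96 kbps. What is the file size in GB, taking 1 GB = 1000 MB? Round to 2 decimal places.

26 min = 1560 s
Audio: 96 kbps = 0.096 Mbps.
Total bitrate: 16.79 + 0.096 = 16.886 Mbps.
Stream data: 16.886 Mbps × 1560 s = 26342.2 Mb.
26,342 Mb ÷ 8 = 3,293 MB → 3.293 GB.

3.29 GB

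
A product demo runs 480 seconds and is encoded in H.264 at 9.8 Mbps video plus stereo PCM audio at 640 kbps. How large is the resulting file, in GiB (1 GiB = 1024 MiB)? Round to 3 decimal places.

Audio: 640 kbps = 0.640 Mbps.
Total bitrate: 9.8 + 0.640 = 10.440 Mbps.
Stream data: 10.440 Mbps × 480 s = 5011.2 Mb.
5,011 Mb = 626,400,000 bytes ÷ 1,073,741,824 = 0.5834 GiB.

0.583 GiB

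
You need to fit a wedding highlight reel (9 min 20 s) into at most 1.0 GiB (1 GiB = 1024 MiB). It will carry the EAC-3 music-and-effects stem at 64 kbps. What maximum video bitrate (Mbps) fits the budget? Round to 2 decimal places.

Budget: 1.0 GiB = 8589.9 Mb.
9 min 20 s = 560 s
Total bitrate budget: 8589.9 Mb / 560 s = 15.339 Mbps.
Audio: 64 kbps = 0.064 Mbps.
Video: 15.339 − 0.064 = 15.275 Mbps.

15.28 Mbps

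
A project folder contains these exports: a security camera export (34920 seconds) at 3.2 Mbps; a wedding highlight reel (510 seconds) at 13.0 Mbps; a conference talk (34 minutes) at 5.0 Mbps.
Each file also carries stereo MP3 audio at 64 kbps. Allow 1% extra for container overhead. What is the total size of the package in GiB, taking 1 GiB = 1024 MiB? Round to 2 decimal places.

Audio: 64 kbps = 0.064 Mbps.
security camera export: 3.264 Mbps × 34920 s × 1.01 = 115118.7 Mb
wedding highlight reel: 13.064 Mbps × 510 s × 1.01 = 6729.3 Mb
conference talk: 5.064 Mbps × 2040 s × 1.01 = 10433.9 Mb
Total: 132281.8 Mb = 16535.2 MB.
= 15.40 GiB.

15.40 GiB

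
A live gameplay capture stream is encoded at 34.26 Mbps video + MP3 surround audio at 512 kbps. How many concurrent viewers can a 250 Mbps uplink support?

7

Audio: 512 kbps = 0.512 Mbps.
Per-viewer media rate: 34.772 Mbps.
250 Mbps = 250.0 Mbps; 250.0 / 34.772 = 7.19 → 7 viewers.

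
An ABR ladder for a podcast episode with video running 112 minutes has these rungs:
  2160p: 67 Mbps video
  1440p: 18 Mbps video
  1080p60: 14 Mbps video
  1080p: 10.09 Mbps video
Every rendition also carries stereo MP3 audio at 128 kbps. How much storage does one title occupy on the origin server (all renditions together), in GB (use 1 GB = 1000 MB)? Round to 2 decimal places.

112 min = 6720 s
Audio: 128 kbps = 0.128 Mbps.
Sum of rendition bitrates: (67+0.128) + (18+0.128) + (14+0.128) + (10.09+0.128) = 109.602 Mbps.
× 6720 s = 736,525 Mb = 92,066 MB = 92.07 GB.

92.07 GB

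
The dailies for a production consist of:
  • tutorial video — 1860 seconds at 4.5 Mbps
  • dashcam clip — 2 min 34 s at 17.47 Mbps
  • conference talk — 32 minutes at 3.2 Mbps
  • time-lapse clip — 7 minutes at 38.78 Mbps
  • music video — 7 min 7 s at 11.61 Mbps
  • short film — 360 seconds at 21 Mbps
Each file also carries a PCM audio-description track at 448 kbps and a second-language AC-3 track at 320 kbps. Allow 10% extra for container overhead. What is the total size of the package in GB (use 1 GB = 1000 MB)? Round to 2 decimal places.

Audio total: 448 + 320 = 768 kbps = 0.768 Mbps.
tutorial video: 5.268 Mbps × 1860 s × 1.10 = 10778.3 Mb
dashcam clip: 18.238 Mbps × 154 s × 1.10 = 3089.5 Mb
conference talk: 3.968 Mbps × 1920 s × 1.10 = 8380.4 Mb
time-lapse clip: 39.548 Mbps × 420 s × 1.10 = 18271.2 Mb
music video: 12.378 Mbps × 427 s × 1.10 = 5813.9 Mb
short film: 21.768 Mbps × 360 s × 1.10 = 8620.1 Mb
Total: 54953.5 Mb = 6869.2 MB.
= 6.869 GB.

6.87 GB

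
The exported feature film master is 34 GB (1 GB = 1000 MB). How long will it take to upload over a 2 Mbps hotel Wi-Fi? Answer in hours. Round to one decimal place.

37.8 hours

File: 34 GB = 272000.0 Mb.
At 2 Mbps: 272000.0 / 2 = 136000.0 s ≈ 37.8 hours.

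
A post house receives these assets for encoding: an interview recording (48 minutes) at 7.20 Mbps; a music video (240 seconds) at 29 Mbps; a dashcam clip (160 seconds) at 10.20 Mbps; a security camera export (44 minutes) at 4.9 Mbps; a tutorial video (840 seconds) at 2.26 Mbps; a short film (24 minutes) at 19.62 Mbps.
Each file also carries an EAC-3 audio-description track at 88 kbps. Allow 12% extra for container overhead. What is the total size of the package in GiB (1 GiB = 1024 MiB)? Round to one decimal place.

9.5 GiB

Audio: 88 kbps = 0.088 Mbps.
interview recording: 7.288 Mbps × 2880 s × 1.12 = 23508.2 Mb
music video: 29.088 Mbps × 240 s × 1.12 = 7818.9 Mb
dashcam clip: 10.288 Mbps × 160 s × 1.12 = 1843.6 Mb
security camera export: 4.988 Mbps × 2640 s × 1.12 = 14748.5 Mb
tutorial video: 2.348 Mbps × 840 s × 1.12 = 2209.0 Mb
short film: 19.708 Mbps × 1440 s × 1.12 = 31785.1 Mb
Total: 81913.2 Mb = 10239.2 MB.
= 9.536 GiB.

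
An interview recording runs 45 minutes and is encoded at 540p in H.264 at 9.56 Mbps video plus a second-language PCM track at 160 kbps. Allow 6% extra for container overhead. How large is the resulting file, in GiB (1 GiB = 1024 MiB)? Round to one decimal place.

45 min = 2700 s
Audio: 160 kbps = 0.160 Mbps.
Total bitrate: 9.56 + 0.160 = 9.720 Mbps.
Stream data: 9.720 Mbps × 2700 s = 26244.0 Mb.
With 6% container overhead: ×1.06.
27,819 Mb = 3,477,330,000 bytes ÷ 1,073,741,824 = 3.239 GiB.

3.2 GiB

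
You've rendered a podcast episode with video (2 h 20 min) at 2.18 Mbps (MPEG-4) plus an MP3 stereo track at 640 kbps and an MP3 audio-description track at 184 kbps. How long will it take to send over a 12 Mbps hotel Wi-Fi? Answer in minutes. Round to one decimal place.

2 h 20 min = 140 min = 8400 s
Audio total: 640 + 184 = 824 kbps = 0.824 Mbps.
Total bitrate: 3.004 Mbps.
File: 3.004 Mbps × 8400 s = 25233.6 Mb.
At 12 Mbps: 25233.6 / 12 = 2102.8 s ≈ 35 minutes.

35.0 minutes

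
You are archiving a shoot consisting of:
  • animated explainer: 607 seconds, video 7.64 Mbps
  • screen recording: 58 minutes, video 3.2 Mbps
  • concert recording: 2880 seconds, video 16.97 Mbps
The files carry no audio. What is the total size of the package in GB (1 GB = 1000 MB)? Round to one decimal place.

8.1 GB

animated explainer: 7.640 Mbps × 607 s = 4637.5 Mb
screen recording: 3.200 Mbps × 3480 s = 11136.0 Mb
concert recording: 16.970 Mbps × 2880 s = 48873.6 Mb
Total: 64647.1 Mb = 8080.9 MB.
= 8.081 GB.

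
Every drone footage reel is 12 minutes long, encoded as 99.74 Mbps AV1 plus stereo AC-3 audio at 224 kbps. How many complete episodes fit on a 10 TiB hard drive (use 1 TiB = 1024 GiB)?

1222

12 min = 720 s
Audio: 224 kbps = 0.224 Mbps.
Total bitrate: 99.964 Mbps.
Per item: 99.964 Mbps × 720 s = 71,974 Mb = 8,997 MB.
Capacity: 10 TiB = 87,960,930 Mb; 1222.12 items → 1222 complete.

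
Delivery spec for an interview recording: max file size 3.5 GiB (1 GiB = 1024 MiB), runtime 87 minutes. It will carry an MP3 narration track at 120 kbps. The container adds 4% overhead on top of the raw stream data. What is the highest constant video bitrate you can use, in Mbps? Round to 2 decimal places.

Budget: 3.5 GiB = 30064.8 Mb.
Stream payload after overhead: 30064.8 / 1.04 = 28908.4 Mb.
87 min = 5220 s
Total bitrate budget: 28908.4 Mb / 5220 s = 5.538 Mbps.
Audio: 120 kbps = 0.120 Mbps.
Video: 5.538 − 0.120 = 5.418 Mbps.

5.42 Mbps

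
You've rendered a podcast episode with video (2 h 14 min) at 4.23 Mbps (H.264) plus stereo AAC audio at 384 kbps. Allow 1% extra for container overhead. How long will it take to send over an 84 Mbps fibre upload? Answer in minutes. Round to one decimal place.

2 h 14 min = 134 min = 8040 s
Audio: 384 kbps = 0.384 Mbps.
Total bitrate: 4.614 Mbps.
File: 4.614 Mbps × 8040 s = 37096.6 Mb.
With 1% container overhead: ×1.01. → 37467.5 Mb.
At 84 Mbps: 37467.5 / 84 = 446.0 s ≈ 7.43 minutes.

7.4 minutes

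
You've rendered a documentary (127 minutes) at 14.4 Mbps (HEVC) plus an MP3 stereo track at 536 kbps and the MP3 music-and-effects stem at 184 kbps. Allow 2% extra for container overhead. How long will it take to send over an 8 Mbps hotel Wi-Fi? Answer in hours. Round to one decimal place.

4.1 hours

127 min = 7620 s
Audio total: 536 + 184 = 720 kbps = 0.720 Mbps.
Total bitrate: 15.120 Mbps.
File: 15.120 Mbps × 7620 s = 115214.4 Mb.
With 2% container overhead: ×1.02. → 117518.7 Mb.
At 8 Mbps: 117518.7 / 8 = 14689.8 s ≈ 4.08 hours.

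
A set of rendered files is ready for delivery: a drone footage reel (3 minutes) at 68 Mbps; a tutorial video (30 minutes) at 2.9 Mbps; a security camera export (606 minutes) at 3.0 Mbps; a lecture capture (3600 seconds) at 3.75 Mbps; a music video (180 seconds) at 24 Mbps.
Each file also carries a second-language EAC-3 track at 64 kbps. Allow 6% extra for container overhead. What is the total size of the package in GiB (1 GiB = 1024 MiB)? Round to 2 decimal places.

Audio: 64 kbps = 0.064 Mbps.
drone footage reel: 68.064 Mbps × 180 s × 1.06 = 12986.6 Mb
tutorial video: 2.964 Mbps × 1800 s × 1.06 = 5655.3 Mb
security camera export: 3.064 Mbps × 36360 s × 1.06 = 118091.5 Mb
lecture capture: 3.814 Mbps × 3600 s × 1.06 = 14554.2 Mb
music video: 24.064 Mbps × 180 s × 1.06 = 4591.4 Mb
Total: 155879.0 Mb = 19484.9 MB.
= 18.15 GiB.

18.15 GiB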